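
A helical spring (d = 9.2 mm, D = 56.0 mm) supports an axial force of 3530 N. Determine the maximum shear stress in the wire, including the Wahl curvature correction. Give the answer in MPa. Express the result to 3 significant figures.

Spring index C = D/d = 56.0/9.2 = 6.0870
K_W = (4C−1)/(4C−4) + 0.615/C = 23.348/20.348 + 0.1010 = 1.2485
τ₀ = 8FD/(πd³) = 8·3530·56.0/(π·9.2³) = 1.58144e+06/2446.3 = 646.46 MPa
τ_max = K·τ₀ = 1.2485 × 646.46 = 807.08 MPa

807 MPa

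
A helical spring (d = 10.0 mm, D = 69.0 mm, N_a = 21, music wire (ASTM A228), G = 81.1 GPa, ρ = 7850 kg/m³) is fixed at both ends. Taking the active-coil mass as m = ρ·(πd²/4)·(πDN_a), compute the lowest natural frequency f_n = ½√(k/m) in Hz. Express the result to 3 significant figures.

k = Gd⁴/(8D³N_a) = (81.1×10³)(10.0⁴)/(8·69.0³·21) = 14.695 N/mm = 14695 N/m
Wire length L = πDN_a = π·69.0·21 = 4552.2 mm
m = ρ·(πd²/4)·L = 7850 × 78.54×10⁻⁶ m² × 4.5522 m = 2.8066 kg
f_n = ½√(k/m) = 0.5·√(14695/2.8066) = 0.5·√(5235.8) = 36.18 Hz

36.2 Hz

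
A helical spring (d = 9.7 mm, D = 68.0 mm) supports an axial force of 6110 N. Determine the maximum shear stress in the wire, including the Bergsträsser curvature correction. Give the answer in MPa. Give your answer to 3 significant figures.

Spring index C = D/d = 68.0/9.7 = 7.0103
K_B = (4C+2)/(4C−3) = 30.041/25.041 = 1.1997
τ₀ = 8FD/(πd³) = 8·6110·68.0/(π·9.7³) = 3.32384e+06/2867.2 = 1159.2 MPa
τ_max = K·τ₀ = 1.1997 × 1159.2 = 1390.7 MPa

1390 MPa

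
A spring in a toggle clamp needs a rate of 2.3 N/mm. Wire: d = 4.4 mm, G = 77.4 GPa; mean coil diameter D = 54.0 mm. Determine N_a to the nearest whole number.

N_a = Gd⁴/(8D³k) = (77.4×10³ × 4.4⁴)/(8 × 54.0³ × 2.3)
    = 2.90103e+07 / 2.89734e+06 = 10.01 → 10 coils

10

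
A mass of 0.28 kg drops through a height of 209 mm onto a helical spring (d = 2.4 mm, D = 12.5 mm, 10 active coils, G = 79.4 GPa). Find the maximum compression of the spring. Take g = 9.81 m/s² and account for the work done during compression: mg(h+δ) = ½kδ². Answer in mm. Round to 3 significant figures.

8.42 mm

k = Gd⁴/(8D³N_a) = (79.4×10³)(2.4⁴)/(8·12.5³·10) = 16.86 N/mm
W = mg = 0.28 × 9.81 = 2.7468 N
½kδ² − Wδ − Wh = 0 → δ = (W + √(W² + 2kWh))/k
δ = (2.7468 + √(7.5449 + 19357.5))/16.86 = (2.7468 + 139.16)/16.86 = 8.4169 mm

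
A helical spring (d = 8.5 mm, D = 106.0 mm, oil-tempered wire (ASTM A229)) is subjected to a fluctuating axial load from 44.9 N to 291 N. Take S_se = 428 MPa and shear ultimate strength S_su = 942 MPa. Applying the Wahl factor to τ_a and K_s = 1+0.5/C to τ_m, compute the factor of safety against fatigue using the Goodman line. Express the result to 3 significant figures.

C = D/d = 106.0/8.5 = 12.4706; K_W = (4C−1)/(4C−4)+0.615/C = 1.1147; K_s = 1+0.5/C = 1.0401
F_a = (F_max−F_min)/2 = 123.05 N; F_m = (F_max+F_min)/2 = 167.95 N
τ_a = K_W·8F_aD/(πd³) = 1.1147 × 54.084 = 60.288 MPa
τ_m = K_s·8F_mD/(πd³) = 1.0401 × 73.819 = 76.779 MPa
Goodman: 1/n_f = τ_a/S_se + τ_m/S_su = 60.288/428 + 76.779/942 = 0.14086 + 0.08151 = 0.22237
n_f = 1/0.22237 = 4.497

4.50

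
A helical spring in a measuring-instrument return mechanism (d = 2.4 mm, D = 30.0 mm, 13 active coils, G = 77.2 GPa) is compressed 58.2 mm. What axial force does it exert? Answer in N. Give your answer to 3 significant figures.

k = Gd⁴/(8D³N_a) = (77.2×10³)(2.4⁴)/(8·30.0³·13) = 0.91215 N/mm
F = k·δ = 0.91215 × 58.2 = 53.087 N

53.1 N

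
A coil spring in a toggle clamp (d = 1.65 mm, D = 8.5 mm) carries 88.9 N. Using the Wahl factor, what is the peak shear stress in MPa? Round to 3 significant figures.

557 MPa

Spring index C = D/d = 8.5/1.65 = 5.1515
K_W = (4C−1)/(4C−4) + 0.615/C = 19.606/16.606 + 0.1194 = 1.3000
τ₀ = 8FD/(πd³) = 8·88.9·8.5/(π·1.65³) = 6045.2/14.112 = 428.36 MPa
τ_max = K·τ₀ = 1.3000 × 428.36 = 556.88 MPa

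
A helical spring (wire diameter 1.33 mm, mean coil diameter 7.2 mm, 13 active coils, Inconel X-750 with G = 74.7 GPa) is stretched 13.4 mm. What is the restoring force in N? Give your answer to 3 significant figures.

80.7 N

k = Gd⁴/(8D³N_a) = (74.7×10³)(1.33⁴)/(8·7.2³·13) = 6.0214 N/mm
F = k·δ = 6.0214 × 13.4 = 80.687 N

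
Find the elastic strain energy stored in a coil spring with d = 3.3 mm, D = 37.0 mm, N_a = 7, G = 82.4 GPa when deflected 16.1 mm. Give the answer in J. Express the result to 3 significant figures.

k = Gd⁴/(8D³N_a) = (82.4×10³)(3.3⁴)/(8·37.0³·7) = 3.445 N/mm
U = ½kδ² = 0.5 × 3.445 × 16.1² = 446.49 N·mm = 0.44649 J

0.446 J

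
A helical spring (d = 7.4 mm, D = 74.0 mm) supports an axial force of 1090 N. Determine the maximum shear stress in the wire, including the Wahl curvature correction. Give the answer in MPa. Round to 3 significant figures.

580 MPa

Spring index C = D/d = 74.0/7.4 = 10.0000
K_W = (4C−1)/(4C−4) + 0.615/C = 39.000/36.000 + 0.0615 = 1.1448
τ₀ = 8FD/(πd³) = 8·1090·74.0/(π·7.4³) = 645280/1273 = 506.88 MPa
τ_max = K·τ₀ = 1.1448 × 506.88 = 580.29 MPa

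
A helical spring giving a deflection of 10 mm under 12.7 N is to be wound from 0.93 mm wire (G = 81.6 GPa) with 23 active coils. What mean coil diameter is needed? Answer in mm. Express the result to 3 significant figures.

Required rate k = F/δ = 12.7/10 = 1.27 N/mm
D = (Gd⁴/(8N_a·k))^(1/3) = (81.6×10³·0.93⁴/(8·23·1.27))^(1/3)
  = (261.216)^(1/3) = 6.3924 mm

6.39 mm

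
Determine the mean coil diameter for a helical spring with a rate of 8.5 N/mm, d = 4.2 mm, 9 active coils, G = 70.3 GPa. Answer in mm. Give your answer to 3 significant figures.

32.9 mm

D = (Gd⁴/(8N_a·k))^(1/3) = (70.3×10³·4.2⁴/(8·9·8.5))^(1/3)
  = (35743.8)^(1/3) = 32.9408 mm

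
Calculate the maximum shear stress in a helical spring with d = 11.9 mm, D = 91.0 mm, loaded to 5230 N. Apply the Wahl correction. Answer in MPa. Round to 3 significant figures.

Spring index C = D/d = 91.0/11.9 = 7.6471
K_W = (4C−1)/(4C−4) + 0.615/C = 29.588/26.588 + 0.0804 = 1.1933
τ₀ = 8FD/(πd³) = 8·5230·91.0/(π·11.9³) = 3.80744e+06/5294.1 = 719.19 MPa
τ_max = K·τ₀ = 1.1933 × 719.19 = 858.17 MPa

858 MPa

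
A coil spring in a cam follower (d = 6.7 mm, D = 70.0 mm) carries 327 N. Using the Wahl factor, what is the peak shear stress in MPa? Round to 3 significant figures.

221 MPa

Spring index C = D/d = 70.0/6.7 = 10.4478
K_W = (4C−1)/(4C−4) + 0.615/C = 40.791/37.791 + 0.0589 = 1.1382
τ₀ = 8FD/(πd³) = 8·327·70.0/(π·6.7³) = 183120/944.87 = 193.8 MPa
τ_max = K·τ₀ = 1.1382 × 193.8 = 220.6 MPa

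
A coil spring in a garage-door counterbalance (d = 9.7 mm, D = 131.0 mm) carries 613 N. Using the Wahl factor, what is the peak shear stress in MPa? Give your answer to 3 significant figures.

Spring index C = D/d = 131.0/9.7 = 13.5052
K_W = (4C−1)/(4C−4) + 0.615/C = 53.021/50.021 + 0.0455 = 1.1055
τ₀ = 8FD/(πd³) = 8·613·131.0/(π·9.7³) = 642424/2867.2 = 224.06 MPa
τ_max = K·τ₀ = 1.1055 × 224.06 = 247.7 MPa

248 MPa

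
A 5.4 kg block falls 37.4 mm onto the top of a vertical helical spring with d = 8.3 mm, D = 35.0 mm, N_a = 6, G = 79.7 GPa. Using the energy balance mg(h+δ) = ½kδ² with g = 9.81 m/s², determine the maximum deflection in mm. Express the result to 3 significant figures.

k = Gd⁴/(8D³N_a) = (79.7×10³)(8.3⁴)/(8·35.0³·6) = 183.79 N/mm
W = mg = 5.4 × 9.81 = 52.974 N
½kδ² − Wδ − Wh = 0 → δ = (W + √(W² + 2kWh))/k
δ = (52.974 + √(2806.2 + 728265))/183.79 = (52.974 + 855.03)/183.79 = 4.9404 mm

4.94 mm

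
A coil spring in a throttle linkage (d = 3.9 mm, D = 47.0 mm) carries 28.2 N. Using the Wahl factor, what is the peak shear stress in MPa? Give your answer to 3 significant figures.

63.7 MPa

Spring index C = D/d = 47.0/3.9 = 12.0513
K_W = (4C−1)/(4C−4) + 0.615/C = 47.205/44.205 + 0.0510 = 1.1189
τ₀ = 8FD/(πd³) = 8·28.2·47.0/(π·3.9³) = 10603.2/186.36 = 56.898 MPa
τ_max = K·τ₀ = 1.1189 × 56.898 = 63.662 MPa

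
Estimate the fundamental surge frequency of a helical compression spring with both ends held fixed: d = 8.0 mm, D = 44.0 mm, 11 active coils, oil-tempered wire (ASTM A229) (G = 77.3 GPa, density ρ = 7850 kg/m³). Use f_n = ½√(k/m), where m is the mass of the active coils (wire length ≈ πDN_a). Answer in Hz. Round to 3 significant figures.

k = Gd⁴/(8D³N_a) = (77.3×10³)(8.0⁴)/(8·44.0³·11) = 42.238 N/mm = 42238 N/m
Wire length L = πDN_a = π·44.0·11 = 1520.5 mm
m = ρ·(πd²/4)·L = 7850 × 50.265×10⁻⁶ m² × 1.5205 m = 0.59998 kg
f_n = ½√(k/m) = 0.5·√(42238/0.59998) = 0.5·√(70399) = 132.66 Hz

133 Hz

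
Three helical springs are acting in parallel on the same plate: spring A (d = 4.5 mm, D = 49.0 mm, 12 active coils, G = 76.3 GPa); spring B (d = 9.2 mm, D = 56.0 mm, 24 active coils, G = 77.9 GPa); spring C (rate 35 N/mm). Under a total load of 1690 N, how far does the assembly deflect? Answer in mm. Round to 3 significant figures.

k_A = Gd⁴/(8D³N_a) = (76.3×10³)(4.5⁴)/(8·49.0³·12) = 2.7702 N/mm
k_B = Gd⁴/(8D³N_a) = (77.9×10³)(9.2⁴)/(8·56.0³·24) = 16.551 N/mm
Parallel: k_eq = 2.7702 + 16.551 + 35 = 54.321 N/mm
δ = F/k_eq = 1690/54.321 = 31.111 mm

31.1 mm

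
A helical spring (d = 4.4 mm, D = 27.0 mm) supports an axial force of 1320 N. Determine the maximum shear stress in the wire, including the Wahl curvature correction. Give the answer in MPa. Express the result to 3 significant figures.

Spring index C = D/d = 27.0/4.4 = 6.1364
K_W = (4C−1)/(4C−4) + 0.615/C = 23.545/20.545 + 0.1002 = 1.2462
τ₀ = 8FD/(πd³) = 8·1320·27.0/(π·4.4³) = 285120/267.61 = 1065.4 MPa
τ_max = K·τ₀ = 1.2462 × 1065.4 = 1327.8 MPa

1330 MPa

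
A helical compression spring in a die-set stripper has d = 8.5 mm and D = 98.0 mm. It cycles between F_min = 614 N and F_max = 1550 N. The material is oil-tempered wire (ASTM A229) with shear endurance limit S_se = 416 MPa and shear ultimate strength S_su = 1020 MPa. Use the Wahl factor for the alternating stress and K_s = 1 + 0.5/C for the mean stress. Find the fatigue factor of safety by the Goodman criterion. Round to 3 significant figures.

1.04

C = D/d = 98.0/8.5 = 11.5294; K_W = (4C−1)/(4C−4)+0.615/C = 1.1246; K_s = 1+0.5/C = 1.0434
F_a = (F_max−F_min)/2 = 468 N; F_m = (F_max+F_min)/2 = 1082 N
τ_a = K_W·8F_aD/(πd³) = 1.1246 × 190.18 = 213.87 MPa
τ_m = K_s·8F_mD/(πd³) = 1.0434 × 439.68 = 458.75 MPa
Goodman: 1/n_f = τ_a/S_se + τ_m/S_su = 213.87/416 + 458.75/1020 = 0.51410 + 0.44975 = 0.96385
n_f = 1/0.96385 = 1.038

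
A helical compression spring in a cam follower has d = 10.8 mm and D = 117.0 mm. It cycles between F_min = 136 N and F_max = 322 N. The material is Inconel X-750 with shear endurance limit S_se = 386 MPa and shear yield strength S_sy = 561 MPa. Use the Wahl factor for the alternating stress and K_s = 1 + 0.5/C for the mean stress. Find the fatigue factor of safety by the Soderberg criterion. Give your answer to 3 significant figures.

6.04

C = D/d = 117.0/10.8 = 10.8333; K_W = (4C−1)/(4C−4)+0.615/C = 1.1330; K_s = 1+0.5/C = 1.0462
F_a = (F_max−F_min)/2 = 93 N; F_m = (F_max+F_min)/2 = 229 N
τ_a = K_W·8F_aD/(πd³) = 1.1330 × 21.996 = 24.922 MPa
τ_m = K_s·8F_mD/(πd³) = 1.0462 × 54.161 = 56.661 MPa
Soderberg: 1/n_f = τ_a/S_se + τ_m/S_sy = 24.922/386 + 56.661/561 = 0.06456 + 0.10100 = 0.16557
n_f = 1/0.16557 = 6.04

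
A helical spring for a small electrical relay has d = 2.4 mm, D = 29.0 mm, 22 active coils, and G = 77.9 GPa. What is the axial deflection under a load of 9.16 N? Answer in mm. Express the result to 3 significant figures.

k = Gd⁴/(8D³N_a) = (77.9×10³)(2.4⁴)/(8·29.0³·22) = 0.60211 N/mm
δ = F/k = 9.16 / 0.60211 = 15.213 mm

15.2 mm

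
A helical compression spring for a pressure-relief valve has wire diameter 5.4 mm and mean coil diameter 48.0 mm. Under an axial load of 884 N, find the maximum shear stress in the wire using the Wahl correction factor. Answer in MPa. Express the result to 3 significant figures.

Spring index C = D/d = 48.0/5.4 = 8.8889
K_W = (4C−1)/(4C−4) + 0.615/C = 34.556/31.556 + 0.0692 = 1.1643
τ₀ = 8FD/(πd³) = 8·884·48.0/(π·5.4³) = 339456/494.69 = 686.2 MPa
τ_max = K·τ₀ = 1.1643 × 686.2 = 798.92 MPa

799 MPa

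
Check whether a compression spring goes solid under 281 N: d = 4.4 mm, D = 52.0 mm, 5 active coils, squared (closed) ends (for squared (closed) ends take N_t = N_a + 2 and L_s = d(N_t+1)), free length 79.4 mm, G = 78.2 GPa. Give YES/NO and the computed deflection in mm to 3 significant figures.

k = Gd⁴/(8D³N_a) = (78.2×10³)(4.4⁴)/(8·52.0³·5) = 5.2113 N/mm
N_t = 7; L_s = 4.4·8 = 35.2 mm; δ_solid = L₀ − L_s = 79.4 − 35.2 = 44.2 mm
δ = F/k = 281/5.2113 = 53.921 mm
δ ≥ δ_solid → spring goes solid

YES, δ = 53.9 mm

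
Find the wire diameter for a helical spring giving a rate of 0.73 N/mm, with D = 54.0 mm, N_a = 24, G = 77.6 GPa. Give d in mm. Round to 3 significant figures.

4.11 mm

d = (8D³N_a·k / G)^(1/4) = (8·54.0³·24·0.73 / (77.6×10³))^0.25
  = (284.41)^0.25 = 4.1066 mm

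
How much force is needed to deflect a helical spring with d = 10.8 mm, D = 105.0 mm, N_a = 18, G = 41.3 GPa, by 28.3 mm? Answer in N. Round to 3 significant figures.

k = Gd⁴/(8D³N_a) = (41.3×10³)(10.8⁴)/(8·105.0³·18) = 3.3707 N/mm
F = k·δ = 3.3707 × 28.3 = 95.39 N

95.4 N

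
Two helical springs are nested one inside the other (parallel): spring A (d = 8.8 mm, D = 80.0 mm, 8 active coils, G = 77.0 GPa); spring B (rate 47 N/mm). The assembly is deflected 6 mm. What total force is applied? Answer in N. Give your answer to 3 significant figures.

k_A = Gd⁴/(8D³N_a) = (77.0×10³)(8.8⁴)/(8·80.0³·8) = 14.092 N/mm
Parallel: k_eq = 14.092 + 47 = 61.092 N/mm
F = k_eq·δ = 61.092·6 = 366.55 N

367 N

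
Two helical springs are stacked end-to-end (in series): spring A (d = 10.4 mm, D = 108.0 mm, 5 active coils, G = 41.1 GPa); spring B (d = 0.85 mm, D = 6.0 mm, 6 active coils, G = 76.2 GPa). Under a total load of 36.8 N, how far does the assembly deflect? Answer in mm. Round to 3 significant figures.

13.4 mm

k_A = Gd⁴/(8D³N_a) = (41.1×10³)(10.4⁴)/(8·108.0³·5) = 9.5421 N/mm
k_B = Gd⁴/(8D³N_a) = (76.2×10³)(0.85⁴)/(8·6.0³·6) = 3.8365 N/mm
Series: 1/k_eq = 1/9.5421 + 1/3.8365 = 0.36545; k_eq = 2.7363 N/mm
δ = F/k_eq = 36.8/2.7363 = 13.449 mm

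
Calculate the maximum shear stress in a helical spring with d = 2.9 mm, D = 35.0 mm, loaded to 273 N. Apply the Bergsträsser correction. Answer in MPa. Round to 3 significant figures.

Spring index C = D/d = 35.0/2.9 = 12.0690
K_B = (4C+2)/(4C−3) = 50.276/45.276 = 1.1104
τ₀ = 8FD/(πd³) = 8·273·35.0/(π·2.9³) = 76440/76.62 = 997.65 MPa
τ_max = K·τ₀ = 1.1104 × 997.65 = 1107.8 MPa

1110 MPa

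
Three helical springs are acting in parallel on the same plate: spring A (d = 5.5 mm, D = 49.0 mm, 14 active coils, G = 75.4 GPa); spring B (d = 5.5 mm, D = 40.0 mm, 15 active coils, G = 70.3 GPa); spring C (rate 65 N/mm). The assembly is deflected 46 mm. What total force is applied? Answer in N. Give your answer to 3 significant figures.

3620 N

k_A = Gd⁴/(8D³N_a) = (75.4×10³)(5.5⁴)/(8·49.0³·14) = 5.2362 N/mm
k_B = Gd⁴/(8D³N_a) = (70.3×10³)(5.5⁴)/(8·40.0³·15) = 8.3762 N/mm
Parallel: k_eq = 5.2362 + 8.3762 + 65 = 78.612 N/mm
F = k_eq·δ = 78.612·46 = 3616.2 N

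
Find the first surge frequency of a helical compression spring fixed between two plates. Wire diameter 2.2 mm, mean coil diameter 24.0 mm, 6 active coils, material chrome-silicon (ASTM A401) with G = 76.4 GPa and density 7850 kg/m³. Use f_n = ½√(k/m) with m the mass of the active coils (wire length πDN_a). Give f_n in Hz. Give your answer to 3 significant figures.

223 Hz

k = Gd⁴/(8D³N_a) = (76.4×10³)(2.2⁴)/(8·24.0³·6) = 2.6972 N/mm = 2697.2 N/m
Wire length L = πDN_a = π·24.0·6 = 452.39 mm
m = ρ·(πd²/4)·L = 7850 × 3.8013×10⁻⁶ m² × 0.45239 m = 0.013499 kg
f_n = ½√(k/m) = 0.5·√(2697.2/0.013499) = 0.5·√(1.998e+05) = 223.49 Hz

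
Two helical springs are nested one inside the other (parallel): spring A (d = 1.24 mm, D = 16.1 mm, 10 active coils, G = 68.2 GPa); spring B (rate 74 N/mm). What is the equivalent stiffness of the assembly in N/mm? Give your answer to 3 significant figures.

k_A = Gd⁴/(8D³N_a) = (68.2×10³)(1.24⁴)/(8·16.1³·10) = 0.48295 N/mm
Parallel: k_eq = 0.48295 + 74 = 74.483 N/mm

74.5 N/mm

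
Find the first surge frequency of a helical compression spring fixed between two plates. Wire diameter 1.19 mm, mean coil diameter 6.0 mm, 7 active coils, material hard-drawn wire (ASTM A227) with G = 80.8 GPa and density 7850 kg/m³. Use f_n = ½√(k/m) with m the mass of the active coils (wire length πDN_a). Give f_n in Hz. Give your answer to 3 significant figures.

1700 Hz

k = Gd⁴/(8D³N_a) = (80.8×10³)(1.19⁴)/(8·6.0³·7) = 13.395 N/mm = 13395 N/m
Wire length L = πDN_a = π·6.0·7 = 131.95 mm
m = ρ·(πd²/4)·L = 7850 × 1.1122×10⁻⁶ m² × 0.13195 m = 0.001152 kg
f_n = ½√(k/m) = 0.5·√(13395/0.001152) = 0.5·√(1.1628e+07) = 1705 Hz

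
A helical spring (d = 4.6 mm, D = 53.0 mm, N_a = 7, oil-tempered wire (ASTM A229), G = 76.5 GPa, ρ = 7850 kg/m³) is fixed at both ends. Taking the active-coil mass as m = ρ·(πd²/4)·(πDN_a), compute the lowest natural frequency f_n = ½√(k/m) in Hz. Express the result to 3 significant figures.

k = Gd⁴/(8D³N_a) = (76.5×10³)(4.6⁴)/(8·53.0³·7) = 4.1084 N/mm = 4108.4 N/m
Wire length L = πDN_a = π·53.0·7 = 1165.5 mm
m = ρ·(πd²/4)·L = 7850 × 16.619×10⁻⁶ m² × 1.1655 m = 0.15205 kg
f_n = ½√(k/m) = 0.5·√(4108.4/0.15205) = 0.5·√(27020) = 82.188 Hz

82.2 Hz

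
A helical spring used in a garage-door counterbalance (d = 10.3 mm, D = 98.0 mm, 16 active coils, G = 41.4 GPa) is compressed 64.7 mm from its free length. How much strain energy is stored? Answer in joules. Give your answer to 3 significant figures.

k = Gd⁴/(8D³N_a) = (41.4×10³)(10.3⁴)/(8·98.0³·16) = 3.8678 N/mm
U = ½kδ² = 0.5 × 3.8678 × 64.7² = 8095.4 N·mm = 8.0954 J

8.10 J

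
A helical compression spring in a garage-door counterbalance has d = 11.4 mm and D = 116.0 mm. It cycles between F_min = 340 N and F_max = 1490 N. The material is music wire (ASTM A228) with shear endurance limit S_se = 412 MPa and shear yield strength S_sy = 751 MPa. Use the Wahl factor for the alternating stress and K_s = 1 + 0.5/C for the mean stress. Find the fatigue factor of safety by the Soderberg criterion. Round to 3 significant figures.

C = D/d = 116.0/11.4 = 10.1754; K_W = (4C−1)/(4C−4)+0.615/C = 1.1422; K_s = 1+0.5/C = 1.0491
F_a = (F_max−F_min)/2 = 575 N; F_m = (F_max+F_min)/2 = 915 N
τ_a = K_W·8F_aD/(πd³) = 1.1422 × 114.64 = 130.94 MPa
τ_m = K_s·8F_mD/(πd³) = 1.0491 × 182.43 = 191.4 MPa
Soderberg: 1/n_f = τ_a/S_se + τ_m/S_sy = 130.94/412 + 191.4/751 = 0.31783 + 0.25486 = 0.57268
n_f = 1/0.57268 = 1.746

1.75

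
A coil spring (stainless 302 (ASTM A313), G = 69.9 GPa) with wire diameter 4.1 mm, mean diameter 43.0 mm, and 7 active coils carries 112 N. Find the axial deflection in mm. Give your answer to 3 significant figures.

k = Gd⁴/(8D³N_a) = (69.9×10³)(4.1⁴)/(8·43.0³·7) = 4.4363 N/mm
δ = F/k = 112 / 4.4363 = 25.246 mm

25.2 mm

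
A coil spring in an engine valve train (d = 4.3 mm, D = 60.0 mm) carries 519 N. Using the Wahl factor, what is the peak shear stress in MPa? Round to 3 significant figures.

1100 MPa

Spring index C = D/d = 60.0/4.3 = 13.9535
K_W = (4C−1)/(4C−4) + 0.615/C = 54.814/51.814 + 0.0441 = 1.1020
τ₀ = 8FD/(πd³) = 8·519·60.0/(π·4.3³) = 249120/249.78 = 997.36 MPa
τ_max = K·τ₀ = 1.1020 × 997.36 = 1099.1 MPa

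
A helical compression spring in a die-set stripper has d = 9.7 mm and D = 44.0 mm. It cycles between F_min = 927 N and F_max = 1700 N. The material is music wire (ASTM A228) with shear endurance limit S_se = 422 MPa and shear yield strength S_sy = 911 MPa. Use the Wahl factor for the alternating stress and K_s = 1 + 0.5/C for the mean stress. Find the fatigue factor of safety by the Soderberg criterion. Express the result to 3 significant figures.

2.87

C = D/d = 44.0/9.7 = 4.5361; K_W = (4C−1)/(4C−4)+0.615/C = 1.3477; K_s = 1+0.5/C = 1.1102
F_a = (F_max−F_min)/2 = 386.5 N; F_m = (F_max+F_min)/2 = 1313.5 N
τ_a = K_W·8F_aD/(πd³) = 1.3477 × 47.449 = 63.946 MPa
τ_m = K_s·8F_mD/(πd³) = 1.1102 × 161.25 = 179.03 MPa
Soderberg: 1/n_f = τ_a/S_se + τ_m/S_sy = 63.946/422 + 179.03/911 = 0.15153 + 0.19652 = 0.34805
n_f = 1/0.34805 = 2.873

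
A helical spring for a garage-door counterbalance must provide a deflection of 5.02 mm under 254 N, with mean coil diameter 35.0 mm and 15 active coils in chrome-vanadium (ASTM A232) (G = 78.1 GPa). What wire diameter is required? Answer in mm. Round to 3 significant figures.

7.60 mm

Required rate k = F/δ = 254/5.02 = 50.598 N/mm
d = (8D³N_a·k / G)^(1/4) = (8·35.0³·15·50.598 / (78.1×10³))^0.25
  = (3333.2)^0.25 = 7.5983 mm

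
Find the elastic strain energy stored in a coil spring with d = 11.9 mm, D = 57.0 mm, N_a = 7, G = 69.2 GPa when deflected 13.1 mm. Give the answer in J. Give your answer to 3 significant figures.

k = Gd⁴/(8D³N_a) = (69.2×10³)(11.9⁴)/(8·57.0³·7) = 133.81 N/mm
U = ½kδ² = 0.5 × 133.81 × 13.1² = 11481 N·mm = 11.481 J

11.5 J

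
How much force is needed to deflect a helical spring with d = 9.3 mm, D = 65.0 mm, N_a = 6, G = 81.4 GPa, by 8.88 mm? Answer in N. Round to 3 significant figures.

k = Gd⁴/(8D³N_a) = (81.4×10³)(9.3⁴)/(8·65.0³·6) = 46.193 N/mm
F = k·δ = 46.193 × 8.88 = 410.19 N

410 N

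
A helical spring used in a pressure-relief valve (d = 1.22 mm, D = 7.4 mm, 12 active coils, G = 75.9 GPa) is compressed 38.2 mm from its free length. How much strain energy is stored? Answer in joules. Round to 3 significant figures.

3.15 J

k = Gd⁴/(8D³N_a) = (75.9×10³)(1.22⁴)/(8·7.4³·12) = 4.3223 N/mm
U = ½kδ² = 0.5 × 4.3223 × 38.2² = 3153.6 N·mm = 3.1536 J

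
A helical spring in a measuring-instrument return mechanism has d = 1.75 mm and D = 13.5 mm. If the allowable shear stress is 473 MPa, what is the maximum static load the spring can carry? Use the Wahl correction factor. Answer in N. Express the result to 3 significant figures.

61.9 N

C = D/d = 13.5/1.75 = 7.7143
K_W = (4C−1)/(4C−4) + 0.615/C = 29.857/26.857 + 0.0797 = 1.1914
τ_max = K·8FD/(πd³) → F_max = τ_allow·πd³/(8DK)
F_max = 473·π·1.75³/(8·13.5·1.1914) = 7963.9/128.67 = 61.892 N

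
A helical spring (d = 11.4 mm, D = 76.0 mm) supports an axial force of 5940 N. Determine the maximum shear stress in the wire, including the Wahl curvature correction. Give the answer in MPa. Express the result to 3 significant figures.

Spring index C = D/d = 76.0/11.4 = 6.6667
K_W = (4C−1)/(4C−4) + 0.615/C = 25.667/22.667 + 0.0923 = 1.2246
τ₀ = 8FD/(πd³) = 8·5940·76.0/(π·11.4³) = 3.61152e+06/4654.4 = 775.94 MPa
τ_max = K·τ₀ = 1.2246 × 775.94 = 950.21 MPa

950 MPa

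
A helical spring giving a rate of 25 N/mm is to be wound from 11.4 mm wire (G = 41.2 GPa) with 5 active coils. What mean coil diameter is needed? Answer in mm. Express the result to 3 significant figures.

D = (Gd⁴/(8N_a·k))^(1/3) = (41.2×10³·11.4⁴/(8·5·25))^(1/3)
  = (695852)^(1/3) = 88.6147 mm

88.6 mm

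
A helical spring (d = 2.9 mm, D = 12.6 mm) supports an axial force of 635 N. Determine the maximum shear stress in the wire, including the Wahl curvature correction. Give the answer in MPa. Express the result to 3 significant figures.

1140 MPa

Spring index C = D/d = 12.6/2.9 = 4.3448
K_W = (4C−1)/(4C−4) + 0.615/C = 16.379/13.379 + 0.1415 = 1.3658
τ₀ = 8FD/(πd³) = 8·635·12.6/(π·2.9³) = 64008/76.62 = 835.39 MPa
τ_max = K·τ₀ = 1.3658 × 835.39 = 1141 MPa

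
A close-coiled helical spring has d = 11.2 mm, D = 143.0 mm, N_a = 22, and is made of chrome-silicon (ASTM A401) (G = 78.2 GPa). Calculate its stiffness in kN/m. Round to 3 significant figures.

k = Gd⁴/(8D³N_a) = (78.2×10³ × 11.2⁴) / (8 × 143.0³ × 22)
  = 1.23049e+09 / 5.1466e+08 = 2.3909 N/mm

2.39 kN/m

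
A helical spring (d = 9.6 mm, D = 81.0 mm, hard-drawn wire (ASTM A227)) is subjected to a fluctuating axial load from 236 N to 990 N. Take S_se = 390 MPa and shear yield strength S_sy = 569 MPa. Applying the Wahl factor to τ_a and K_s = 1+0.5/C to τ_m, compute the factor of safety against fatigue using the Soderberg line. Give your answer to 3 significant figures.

C = D/d = 81.0/9.6 = 8.4375; K_W = (4C−1)/(4C−4)+0.615/C = 1.1737; K_s = 1+0.5/C = 1.0593
F_a = (F_max−F_min)/2 = 377 N; F_m = (F_max+F_min)/2 = 613 N
τ_a = K_W·8F_aD/(πd³) = 1.1737 × 87.893 = 103.16 MPa
τ_m = K_s·8F_mD/(πd³) = 1.0593 × 142.91 = 151.38 MPa
Soderberg: 1/n_f = τ_a/S_se + τ_m/S_sy = 103.16/390 + 151.38/569 = 0.26452 + 0.26605 = 0.53057
n_f = 1/0.53057 = 1.885

1.88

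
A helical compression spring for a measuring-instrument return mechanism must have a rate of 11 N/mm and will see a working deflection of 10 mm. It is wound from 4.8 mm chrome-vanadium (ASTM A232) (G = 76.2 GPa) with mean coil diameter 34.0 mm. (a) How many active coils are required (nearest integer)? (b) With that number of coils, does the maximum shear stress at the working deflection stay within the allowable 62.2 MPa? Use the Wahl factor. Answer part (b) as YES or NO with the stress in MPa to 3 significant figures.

(a) 12 coils; (b) NO, τ_max = 102 MPa

N_a = Gd⁴/(8D³k) = (76.2×10³)(4.8⁴)/(8·34.0³·11) = 11.7 → N_a = 12
Actual rate k = Gd⁴/(8D³·12) = 10.72 N/mm
Working load F = kδ = 10.72·10 = 107.2 N
C = 34.0/4.8 = 7.0833; K_W = (4C−1)/(4C−4)+0.615/C = 1.2101
τ_max = K_W·8FD/(πd³) = 1.2101·83.928 = 101.56 MPa
τ_max > 62.2 MPa → exceeds allowable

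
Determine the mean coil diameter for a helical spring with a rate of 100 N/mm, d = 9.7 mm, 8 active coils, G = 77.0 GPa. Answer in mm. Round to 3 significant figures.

D = (Gd⁴/(8N_a·k))^(1/3) = (77.0×10³·9.7⁴/(8·8·100))^(1/3)
  = (106512)^(1/3) = 47.4023 mm

47.4 mm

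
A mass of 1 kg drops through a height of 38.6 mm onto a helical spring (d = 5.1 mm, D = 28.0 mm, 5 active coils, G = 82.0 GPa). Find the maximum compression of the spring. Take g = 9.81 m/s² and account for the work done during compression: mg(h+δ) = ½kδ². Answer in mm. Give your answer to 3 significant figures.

3.62 mm

k = Gd⁴/(8D³N_a) = (82.0×10³)(5.1⁴)/(8·28.0³·5) = 63.177 N/mm
W = mg = 1 × 9.81 = 9.81 N
½kδ² − Wδ − Wh = 0 → δ = (W + √(W² + 2kWh))/k
δ = (9.81 + √(96.236 + 47846.1))/63.177 = (9.81 + 218.96)/63.177 = 3.621 mm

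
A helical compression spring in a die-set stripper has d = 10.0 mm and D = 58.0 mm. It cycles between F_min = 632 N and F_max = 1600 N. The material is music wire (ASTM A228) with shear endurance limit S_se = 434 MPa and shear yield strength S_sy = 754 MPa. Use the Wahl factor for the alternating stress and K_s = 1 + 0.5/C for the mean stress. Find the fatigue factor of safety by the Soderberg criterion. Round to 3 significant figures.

C = D/d = 58.0/10.0 = 5.8000; K_W = (4C−1)/(4C−4)+0.615/C = 1.2623; K_s = 1+0.5/C = 1.0862
F_a = (F_max−F_min)/2 = 484 N; F_m = (F_max+F_min)/2 = 1116 N
τ_a = K_W·8F_aD/(πd³) = 1.2623 × 71.485 = 90.234 MPa
τ_m = K_s·8F_mD/(πd³) = 1.0862 × 164.83 = 179.04 MPa
Soderberg: 1/n_f = τ_a/S_se + τ_m/S_sy = 90.234/434 + 179.04/754 = 0.20791 + 0.23745 = 0.44536
n_f = 1/0.44536 = 2.245

2.25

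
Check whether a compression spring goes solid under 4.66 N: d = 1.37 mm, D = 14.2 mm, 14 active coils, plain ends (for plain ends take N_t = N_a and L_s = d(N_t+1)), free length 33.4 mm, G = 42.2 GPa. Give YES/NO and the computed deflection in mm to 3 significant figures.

k = Gd⁴/(8D³N_a) = (42.2×10³)(1.37⁴)/(8·14.2³·14) = 0.46357 N/mm
N_t = 14; L_s = 1.37·15 = 20.55 mm; δ_solid = L₀ − L_s = 33.4 − 20.55 = 12.85 mm
δ = F/k = 4.66/0.46357 = 10.053 mm
δ < δ_solid → spring does not go solid

NO, δ = 10.1 mm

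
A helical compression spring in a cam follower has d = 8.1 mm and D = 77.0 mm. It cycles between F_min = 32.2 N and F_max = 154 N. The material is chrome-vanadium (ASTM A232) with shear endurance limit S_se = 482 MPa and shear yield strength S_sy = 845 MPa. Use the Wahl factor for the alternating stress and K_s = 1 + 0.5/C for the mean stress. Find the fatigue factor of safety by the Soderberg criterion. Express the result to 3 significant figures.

C = D/d = 77.0/8.1 = 9.5062; K_W = (4C−1)/(4C−4)+0.615/C = 1.1529; K_s = 1+0.5/C = 1.0526
F_a = (F_max−F_min)/2 = 60.9 N; F_m = (F_max+F_min)/2 = 93.1 N
τ_a = K_W·8F_aD/(πd³) = 1.1529 × 22.469 = 25.904 MPa
τ_m = K_s·8F_mD/(πd³) = 1.0526 × 34.35 = 36.157 MPa
Soderberg: 1/n_f = τ_a/S_se + τ_m/S_sy = 25.904/482 + 36.157/845 = 0.05374 + 0.04279 = 0.096532
n_f = 1/0.096532 = 10.36

10.4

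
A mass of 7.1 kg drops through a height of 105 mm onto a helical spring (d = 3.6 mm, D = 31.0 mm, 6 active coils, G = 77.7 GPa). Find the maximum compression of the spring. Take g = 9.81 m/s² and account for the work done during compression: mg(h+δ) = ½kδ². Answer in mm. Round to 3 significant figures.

k = Gd⁴/(8D³N_a) = (77.7×10³)(3.6⁴)/(8·31.0³·6) = 9.1265 N/mm
W = mg = 7.1 × 9.81 = 69.651 N
½kδ² − Wδ − Wh = 0 → δ = (W + √(W² + 2kWh))/k
δ = (69.651 + √(4851.3 + 133491))/9.1265 = (69.651 + 371.94)/9.1265 = 48.386 mm

48.4 mm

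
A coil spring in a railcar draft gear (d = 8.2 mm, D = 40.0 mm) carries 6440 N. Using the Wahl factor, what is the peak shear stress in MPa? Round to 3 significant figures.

Spring index C = D/d = 40.0/8.2 = 4.8780
K_W = (4C−1)/(4C−4) + 0.615/C = 18.512/15.512 + 0.1261 = 1.3195
τ₀ = 8FD/(πd³) = 8·6440·40.0/(π·8.2³) = 2.0608e+06/1732.2 = 1189.7 MPa
τ_max = K·τ₀ = 1.3195 × 1189.7 = 1569.8 MPa

1570 MPa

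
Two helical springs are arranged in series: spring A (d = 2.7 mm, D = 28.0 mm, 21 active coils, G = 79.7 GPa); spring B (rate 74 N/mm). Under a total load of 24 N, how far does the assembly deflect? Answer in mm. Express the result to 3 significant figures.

k_A = Gd⁴/(8D³N_a) = (79.7×10³)(2.7⁴)/(8·28.0³·21) = 1.1485 N/mm
Series: 1/k_eq = 1/1.1485 + 1/74 = 0.88422; k_eq = 1.1309 N/mm
δ = F/k_eq = 24/1.1309 = 21.221 mm

21.2 mm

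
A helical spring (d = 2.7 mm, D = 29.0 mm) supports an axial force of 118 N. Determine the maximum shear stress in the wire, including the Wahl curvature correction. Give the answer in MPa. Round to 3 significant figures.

Spring index C = D/d = 29.0/2.7 = 10.7407
K_W = (4C−1)/(4C−4) + 0.615/C = 41.963/38.963 + 0.0573 = 1.1343
τ₀ = 8FD/(πd³) = 8·118·29.0/(π·2.7³) = 27376/61.836 = 442.72 MPa
τ_max = K·τ₀ = 1.1343 × 442.72 = 502.16 MPa

502 MPa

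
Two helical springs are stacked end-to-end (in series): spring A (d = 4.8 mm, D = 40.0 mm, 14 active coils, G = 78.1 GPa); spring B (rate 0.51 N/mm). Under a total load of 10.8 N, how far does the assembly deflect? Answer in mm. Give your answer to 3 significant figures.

k_A = Gd⁴/(8D³N_a) = (78.1×10³)(4.8⁴)/(8·40.0³·14) = 5.7839 N/mm
Series: 1/k_eq = 1/5.7839 + 1/0.51 = 2.1337; k_eq = 0.46867 N/mm
δ = F/k_eq = 10.8/0.46867 = 23.044 mm

23.0 mm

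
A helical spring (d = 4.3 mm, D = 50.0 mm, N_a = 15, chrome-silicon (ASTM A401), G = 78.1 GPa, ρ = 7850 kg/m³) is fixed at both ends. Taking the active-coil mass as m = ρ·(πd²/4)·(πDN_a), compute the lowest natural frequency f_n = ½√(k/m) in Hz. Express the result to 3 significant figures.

k = Gd⁴/(8D³N_a) = (78.1×10³)(4.3⁴)/(8·50.0³·15) = 1.7801 N/mm = 1780.1 N/m
Wire length L = πDN_a = π·50.0·15 = 2356.2 mm
m = ρ·(πd²/4)·L = 7850 × 14.522×10⁻⁶ m² × 2.3562 m = 0.2686 kg
f_n = ½√(k/m) = 0.5·√(1780.1/0.2686) = 0.5·√(6627.1) = 40.704 Hz

40.7 Hz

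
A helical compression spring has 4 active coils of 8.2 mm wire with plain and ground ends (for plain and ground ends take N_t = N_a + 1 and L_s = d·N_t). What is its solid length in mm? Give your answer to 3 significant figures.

41.0 mm

plain and ground ends: N_t = N_a + 1 = 4 + 1 = 5
L_s = d·N_t = 8.2 × 5 = 41 mm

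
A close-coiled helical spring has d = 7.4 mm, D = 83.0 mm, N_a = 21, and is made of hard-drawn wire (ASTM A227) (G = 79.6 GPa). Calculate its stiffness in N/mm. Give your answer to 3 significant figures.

2.48 N/mm

k = Gd⁴/(8D³N_a) = (79.6×10³ × 7.4⁴) / (8 × 83.0³ × 21)
  = 2.38693e+08 / 9.60602e+07 = 2.4848 N/mm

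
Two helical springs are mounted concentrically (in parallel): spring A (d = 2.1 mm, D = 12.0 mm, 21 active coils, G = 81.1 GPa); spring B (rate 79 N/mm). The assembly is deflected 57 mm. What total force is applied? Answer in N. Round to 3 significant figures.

k_A = Gd⁴/(8D³N_a) = (81.1×10³)(2.1⁴)/(8·12.0³·21) = 5.4331 N/mm
Parallel: k_eq = 5.4331 + 79 = 84.433 N/mm
F = k_eq·δ = 84.433·57 = 4812.7 N

4810 N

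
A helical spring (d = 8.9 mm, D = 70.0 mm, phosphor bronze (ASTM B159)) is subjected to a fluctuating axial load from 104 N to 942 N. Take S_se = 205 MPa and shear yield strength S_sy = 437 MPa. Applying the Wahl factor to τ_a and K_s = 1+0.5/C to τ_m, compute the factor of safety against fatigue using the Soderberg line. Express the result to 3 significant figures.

C = D/d = 70.0/8.9 = 7.8652; K_W = (4C−1)/(4C−4)+0.615/C = 1.1874; K_s = 1+0.5/C = 1.0636
F_a = (F_max−F_min)/2 = 419 N; F_m = (F_max+F_min)/2 = 523 N
τ_a = K_W·8F_aD/(πd³) = 1.1874 × 105.95 = 125.8 MPa
τ_m = K_s·8F_mD/(πd³) = 1.0636 × 132.24 = 140.65 MPa
Soderberg: 1/n_f = τ_a/S_se + τ_m/S_sy = 125.8/205 + 140.65/437 = 0.61368 + 0.32185 = 0.93553
n_f = 1/0.93553 = 1.069

1.07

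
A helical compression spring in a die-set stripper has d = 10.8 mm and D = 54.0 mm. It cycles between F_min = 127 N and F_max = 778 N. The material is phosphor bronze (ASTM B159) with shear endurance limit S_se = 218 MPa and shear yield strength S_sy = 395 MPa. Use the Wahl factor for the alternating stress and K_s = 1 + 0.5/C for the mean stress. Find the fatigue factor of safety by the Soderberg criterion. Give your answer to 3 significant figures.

C = D/d = 54.0/10.8 = 5.0000; K_W = (4C−1)/(4C−4)+0.615/C = 1.3105; K_s = 1+0.5/C = 1.1000
F_a = (F_max−F_min)/2 = 325.5 N; F_m = (F_max+F_min)/2 = 452.5 N
τ_a = K_W·8F_aD/(πd³) = 1.3105 × 35.532 = 46.564 MPa
τ_m = K_s·8F_mD/(πd³) = 1.1000 × 49.395 = 54.334 MPa
Soderberg: 1/n_f = τ_a/S_se + τ_m/S_sy = 46.564/218 + 54.334/395 = 0.21360 + 0.13756 = 0.35115
n_f = 1/0.35115 = 2.848

2.85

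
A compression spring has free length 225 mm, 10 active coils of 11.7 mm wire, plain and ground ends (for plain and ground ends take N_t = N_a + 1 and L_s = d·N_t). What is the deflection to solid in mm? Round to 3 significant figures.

N_t = 11; L_s = 11.7·11 = 128.7 mm
δ_solid = L₀ − L_s = 225 − 128.7 = 96.3 mm

96.3 mm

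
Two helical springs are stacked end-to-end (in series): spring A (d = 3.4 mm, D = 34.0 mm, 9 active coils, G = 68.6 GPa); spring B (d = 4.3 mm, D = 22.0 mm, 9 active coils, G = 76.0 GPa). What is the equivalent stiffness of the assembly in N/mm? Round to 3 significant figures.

k_A = Gd⁴/(8D³N_a) = (68.6×10³)(3.4⁴)/(8·34.0³·9) = 3.2394 N/mm
k_B = Gd⁴/(8D³N_a) = (76.0×10³)(4.3⁴)/(8·22.0³·9) = 33.891 N/mm
Series: 1/k_eq = 1/3.2394 + 1/33.891 = 0.3382; k_eq = 2.9568 N/mm

2.96 N/mm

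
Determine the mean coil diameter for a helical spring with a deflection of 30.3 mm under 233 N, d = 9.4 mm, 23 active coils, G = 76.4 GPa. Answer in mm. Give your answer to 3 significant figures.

Required rate k = F/δ = 233/30.3 = 7.6898 N/mm
D = (Gd⁴/(8N_a·k))^(1/3) = (76.4×10³·9.4⁴/(8·23·7.6898))^(1/3)
  = (421574)^(1/3) = 74.9821 mm

75.0 mm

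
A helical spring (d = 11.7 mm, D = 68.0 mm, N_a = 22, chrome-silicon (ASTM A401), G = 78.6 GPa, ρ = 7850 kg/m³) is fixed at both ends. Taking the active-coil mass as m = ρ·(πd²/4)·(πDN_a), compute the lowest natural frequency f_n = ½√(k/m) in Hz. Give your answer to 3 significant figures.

41.0 Hz

k = Gd⁴/(8D³N_a) = (78.6×10³)(11.7⁴)/(8·68.0³·22) = 26.615 N/mm = 26615 N/m
Wire length L = πDN_a = π·68.0·22 = 4699.8 mm
m = ρ·(πd²/4)·L = 7850 × 107.51×10⁻⁶ m² × 4.6998 m = 3.9665 kg
f_n = ½√(k/m) = 0.5·√(26615/3.9665) = 0.5·√(6709.9) = 40.957 Hz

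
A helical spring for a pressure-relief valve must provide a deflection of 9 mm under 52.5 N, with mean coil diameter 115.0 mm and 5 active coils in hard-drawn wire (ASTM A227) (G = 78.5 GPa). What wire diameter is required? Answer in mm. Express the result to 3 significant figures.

8.20 mm

Required rate k = F/δ = 52.5/9 = 5.8333 N/mm
d = (8D³N_a·k / G)^(1/4) = (8·115.0³·5·5.8333 / (78.5×10³))^0.25
  = (4520.6)^0.25 = 8.1997 mm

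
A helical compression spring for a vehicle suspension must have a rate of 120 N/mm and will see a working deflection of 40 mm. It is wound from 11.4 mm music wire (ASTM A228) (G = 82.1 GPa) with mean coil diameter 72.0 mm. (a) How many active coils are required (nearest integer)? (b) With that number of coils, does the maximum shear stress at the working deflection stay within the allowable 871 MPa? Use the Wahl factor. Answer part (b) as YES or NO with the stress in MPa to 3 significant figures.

(a) 4 coils; (b) YES, τ_max = 712 MPa

N_a = Gd⁴/(8D³k) = (82.1×10³)(11.4⁴)/(8·72.0³·120) = 3.87 → N_a = 4
Actual rate k = Gd⁴/(8D³·4) = 116.1 N/mm
Working load F = kδ = 116.1·40 = 4643.8 N
C = 72.0/11.4 = 6.3158; K_W = (4C−1)/(4C−4)+0.615/C = 1.2385
τ_max = K_W·8FD/(πd³) = 1.2385·574.69 = 711.73 MPa
τ_max ≤ 871 MPa → acceptable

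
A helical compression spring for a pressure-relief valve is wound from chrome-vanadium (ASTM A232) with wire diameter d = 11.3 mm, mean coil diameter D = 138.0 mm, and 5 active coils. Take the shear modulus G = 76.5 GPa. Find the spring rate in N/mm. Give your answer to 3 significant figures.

k = Gd⁴/(8D³N_a) = (76.5×10³ × 11.3⁴) / (8 × 138.0³ × 5)
  = 1.24731e+09 / 1.05123e+08 = 11.865 N/mm

11.9 N/mm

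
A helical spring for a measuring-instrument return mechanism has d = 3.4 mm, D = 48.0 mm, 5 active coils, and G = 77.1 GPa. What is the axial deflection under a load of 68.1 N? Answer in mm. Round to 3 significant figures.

29.2 mm

k = Gd⁴/(8D³N_a) = (77.1×10³)(3.4⁴)/(8·48.0³·5) = 2.3291 N/mm
δ = F/k = 68.1 / 2.3291 = 29.239 mm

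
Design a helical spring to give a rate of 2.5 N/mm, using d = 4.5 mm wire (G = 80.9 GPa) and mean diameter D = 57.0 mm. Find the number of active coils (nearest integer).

N_a = Gd⁴/(8D³k) = (80.9×10³ × 4.5⁴)/(8 × 57.0³ × 2.5)
    = 3.31741e+07 / 3.70386e+06 = 8.957 → 9 coils

9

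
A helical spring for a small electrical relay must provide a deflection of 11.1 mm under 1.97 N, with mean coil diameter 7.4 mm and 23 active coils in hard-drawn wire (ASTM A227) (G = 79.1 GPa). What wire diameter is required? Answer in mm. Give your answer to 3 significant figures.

0.640 mm

Required rate k = F/δ = 1.97/11.1 = 0.17748 N/mm
d = (8D³N_a·k / G)^(1/4) = (8·7.4³·23·0.17748 / (79.1×10³))^0.25
  = (0.16729)^0.25 = 0.6395 mm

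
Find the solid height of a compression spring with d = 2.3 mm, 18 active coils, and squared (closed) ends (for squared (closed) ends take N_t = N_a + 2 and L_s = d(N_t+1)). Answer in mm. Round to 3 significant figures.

48.3 mm

squared (closed) ends: N_t = N_a + 2 = 18 + 2 = 20
L_s = d·(N_t+1) = 2.3 × 21 = 48.3 mm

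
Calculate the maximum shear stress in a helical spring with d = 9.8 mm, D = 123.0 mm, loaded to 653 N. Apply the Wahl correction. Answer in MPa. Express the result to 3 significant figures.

Spring index C = D/d = 123.0/9.8 = 12.5510
K_W = (4C−1)/(4C−4) + 0.615/C = 49.204/46.204 + 0.0490 = 1.1139
τ₀ = 8FD/(πd³) = 8·653·123.0/(π·9.8³) = 642552/2956.8 = 217.31 MPa
τ_max = K·τ₀ = 1.1139 × 217.31 = 242.07 MPa

242 MPa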